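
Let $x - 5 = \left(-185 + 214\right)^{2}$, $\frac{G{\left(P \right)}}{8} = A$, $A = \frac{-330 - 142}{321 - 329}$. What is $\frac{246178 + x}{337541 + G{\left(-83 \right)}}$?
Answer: $\frac{247024}{338013} \approx 0.73081$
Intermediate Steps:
$A = 59$ ($A = - \frac{472}{-8} = \left(-472\right) \left(- \frac{1}{8}\right) = 59$)
$G{\left(P \right)} = 472$ ($G{\left(P \right)} = 8 \cdot 59 = 472$)
$x = 846$ ($x = 5 + \left(-185 + 214\right)^{2} = 5 + 29^{2} = 5 + 841 = 846$)
$\frac{246178 + x}{337541 + G{\left(-83 \right)}} = \frac{246178 + 846}{337541 + 472} = \frac{247024}{338013}$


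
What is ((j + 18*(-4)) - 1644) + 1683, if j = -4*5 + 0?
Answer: -53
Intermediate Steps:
j = -20 (j = -20 + 0 = -20)
((j + 18*(-4)) - 1644) + 1683 = ((-20 + 18*(-4)) - 1644) + 1683 = ((-20 - 72) - 1644) + 1683 = (-92 - 1644) + 1683 = -1736 + 1683 = -53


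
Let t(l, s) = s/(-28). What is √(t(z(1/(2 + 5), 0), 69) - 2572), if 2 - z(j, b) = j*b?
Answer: I*√504595/14 ≈ 50.739*I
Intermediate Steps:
z(j, b) = 2 - b*j (z(j, b) = 2 - j*b = 2 - b*j)
t(l, s) = -s/28 (t(l, s) = s*(-1/28) = -s/28)
√(t(z(1/(2 + 5), 0), 69) - 2572) = √(-1/28*69 - 2572) = √(-69/28 - 2572) = √(-72085/28) = I*√504595/14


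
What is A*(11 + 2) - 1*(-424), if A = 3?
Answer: 463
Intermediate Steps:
A*(11 + 2) - 1*(-424) = 3*(11 + 2) - 1*(-424) = 3*13 + 424 = 39 + 424 = 463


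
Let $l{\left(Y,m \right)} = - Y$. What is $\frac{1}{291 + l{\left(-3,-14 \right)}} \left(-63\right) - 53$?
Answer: $- \frac{745}{14} \approx -53.214$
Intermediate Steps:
$\frac{1}{291 + l{\left(-3,-14 \right)}} \left(-63\right) - 53 = \frac{1}{291 - -3} \left(-63\right) - 53 = \frac{1}{291 + 3} \left(-63\right) - 53 = \frac{1}{294} \left(-63\right) - 53 = - \frac{3}{14} - 53 = - \frac{745}{14}$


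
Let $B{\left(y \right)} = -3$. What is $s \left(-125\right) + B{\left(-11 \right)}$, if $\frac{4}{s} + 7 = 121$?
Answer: $- \frac{421}{57} \approx -7.386$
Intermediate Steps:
$s = \frac{2}{57}$ ($s = \frac{4}{-7 + 121} = \frac{4}{114} = 4 \cdot \frac{1}{114} = \frac{2}{57} \approx 0.035088$)
$s \left(-125\right) + B{\left(-11 \right)} = \frac{2}{57} \left(-125\right) - 3 = - \frac{250}{57} - 3 = - \frac{421}{57}$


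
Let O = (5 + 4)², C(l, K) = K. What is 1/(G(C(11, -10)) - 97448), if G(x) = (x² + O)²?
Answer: -1/64687 ≈ -1.5459e-5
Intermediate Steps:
O = 81 (O = 9² = 81)
G(x) = (81 + x²)² (G(x) = (x² + 81)² = (81 + x²)²)
1/(G(C(11, -10)) - 97448) = 1/((81 + (-10)²)² - 97448) = 1/((81 + 100)² - 97448) = 1/(181² - 97448) = 1/(32761 - 97448) = 1/(-64687) = -1/64687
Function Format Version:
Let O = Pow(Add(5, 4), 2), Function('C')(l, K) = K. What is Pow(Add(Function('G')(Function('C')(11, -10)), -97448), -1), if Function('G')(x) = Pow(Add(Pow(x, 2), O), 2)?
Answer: Rational(-1, 64687) ≈ -1.5459e-5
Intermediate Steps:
O = 81 (O = Pow(9, 2) = 81)
Function('G')(x) = Pow(Add(81, Pow(x, 2)), 2) (Function('G')(x) = Pow(Add(Pow(x, 2), 81), 2) = Pow(Add(81, Pow(x, 2)), 2))
Pow(Add(Function('G')(Function('C')(11, -10)), -97448), -1) = Pow(Add(Pow(Add(81, Pow(-10, 2)), 2), -97448), -1) = Pow(Add(Pow(Add(81, 100), 2), -97448), -1) = Pow(Add(Pow(181, 2), -97448), -1) = Pow(Add(32761, -97448), -1) = Pow(-64687, -1) = Rational(-1, 64687)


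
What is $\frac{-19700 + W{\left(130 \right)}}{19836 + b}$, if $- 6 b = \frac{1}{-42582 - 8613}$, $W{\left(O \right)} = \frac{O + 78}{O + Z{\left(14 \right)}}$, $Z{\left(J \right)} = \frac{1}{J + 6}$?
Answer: $- \frac{1748668980200}{1760883970969} \approx -0.99306$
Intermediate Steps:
$Z{\left(J \right)} = \frac{1}{6 + J}$
$W{\left(O \right)} = \frac{78 + O}{\frac{1}{20} + O}$ ($W{\left(O \right)} = \frac{O + 78}{O + \frac{1}{6 + 14}} = \frac{78 + O}{O + \frac{1}{20}} = \frac{78 + O}{\frac{1}{20} + O}$)
$b = \frac{1}{307170}$ ($b = - \frac{1}{6 \left(-42582 - 8613\right)} = - \frac{1}{6 \left(-51195\right)} = \left(- \frac{1}{6}\right) \left(- \frac{1}{51195}\right) = \frac{1}{307170} \approx 3.2555 \cdot 10^{-6}$)
$\frac{-19700 + W{\left(130 \right)}}{19836 + b} = \frac{-19700 + \frac{20 \left(78 + 130\right)}{1 + 20 \cdot 130}}{19836 + \frac{1}{307170}} = \frac{-19700 + 20 \frac{1}{1 + 2600} \cdot 208}{\frac{6093024121}{307170}} = \left(-19700 + 20 \cdot \frac{1}{2601} \cdot 208\right) \frac{307170}{6093024121} = \left(-19700 + \frac{4160}{2601}\right) \frac{307170}{6093024121} = \left(- \frac{51235540}{2601}\right) \frac{307170}{6093024121} = - \frac{1748668980200}{1760883970969}$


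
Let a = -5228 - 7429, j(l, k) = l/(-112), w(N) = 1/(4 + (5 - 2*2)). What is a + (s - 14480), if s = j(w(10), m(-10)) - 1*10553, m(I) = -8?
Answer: -21106401/560 ≈ -37690.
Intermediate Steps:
w(N) = 1/5 (w(N) = 1/(4 + (5 - 4)) = 1/(4 + 1) = 1/5)
j(l, k) = -l/112 (j(l, k) = l*(-1/112) = -l/112)
a = -12657
s = -5909681/560 (s = -1/112*1/5 - 1*10553 = -1/560 - 10553 = -5909681/560 ≈ -10553.)
a + (s - 14480) = -12657 + (-5909681/560 - 14480) = -12657 - 14018481/560 = -21106401/560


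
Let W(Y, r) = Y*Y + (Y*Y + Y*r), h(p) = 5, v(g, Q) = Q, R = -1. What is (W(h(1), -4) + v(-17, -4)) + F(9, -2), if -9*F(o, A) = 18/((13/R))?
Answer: 340/13 ≈ 26.154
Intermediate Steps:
W(Y, r) = 2*Y² + Y*r (W(Y, r) = Y² + (Y² + Y*r) = 2*Y² + Y*r)
F(o, A) = 2/13 (F(o, A) = -2/(13/(-1)) = -2/(13*(-1)) = -2/(-13) = -2*(-1)/13 = -⅑*(-18/13) = 2/13)
(W(h(1), -4) + v(-17, -4)) + F(9, -2) = (5*(-4 + 2*5) - 4) + 2/13 = (5*(-4 + 10) - 4) + 2/13 = (5*6 - 4) + 2/13 = (30 - 4) + 2/13 = 26 + 2/13 = 340/13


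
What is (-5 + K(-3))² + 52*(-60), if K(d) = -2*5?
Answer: -2895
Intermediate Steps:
K(d) = -10
(-5 + K(-3))² + 52*(-60) = (-5 - 10)² + 52*(-60) = (-15)² - 3120 = 225 - 3120 = -2895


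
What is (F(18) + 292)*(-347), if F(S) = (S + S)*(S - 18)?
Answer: -101324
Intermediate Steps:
F(S) = 2*S*(-18 + S) (F(S) = (2*S)*(-18 + S) = 2*S*(-18 + S))
(F(18) + 292)*(-347) = (2*18*(-18 + 18) + 292)*(-347) = (2*18*0 + 292)*(-347) = (0 + 292)*(-347) = 292*(-347) = -101324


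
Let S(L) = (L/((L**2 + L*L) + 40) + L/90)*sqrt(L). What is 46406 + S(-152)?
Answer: 46406 - 293474*I*sqrt(38)/86715 ≈ 46406.0 - 20.863*I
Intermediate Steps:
S(L) = sqrt(L)*(L/90 + L/(40 + 2*L**2)) (S(L) = (L/((L**2 + L**2) + 40) + L*(1/90))*sqrt(L) = (L/(2*L**2 + 40) + L/90)*sqrt(L) = (L/(40 + 2*L**2) + L/90)*sqrt(L) = (L/90 + L/(40 + 2*L**2))*sqrt(L) = sqrt(L)*(L/90 + L/(40 + 2*L**2)))
46406 + S(-152) = 46406 + (-152)**(3/2)*(65 + (-152)**2)/(90*(20 + (-152)**2)) = 46406 + (-304*I*sqrt(38))*(65 + 23104)/(90*(20 + 23104)) = 46406 + (1/90)*(-304*I*sqrt(38))*23169/23124 = 46406 + (1/90)*(-304*I*sqrt(38))*(1/23124)*23169 = 46406 - 293474*I*sqrt(38)/86715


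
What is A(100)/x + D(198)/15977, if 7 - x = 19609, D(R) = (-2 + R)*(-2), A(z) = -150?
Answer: -881239/52196859 ≈ -0.016883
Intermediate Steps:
D(R) = 4 - 2*R
x = -19602 (x = 7 - 1*19609 = 7 - 19609 = -19602)
A(100)/x + D(198)/15977 = -150/(-19602) + (4 - 2*198)/15977 = -150*(-1/19602) + (4 - 396)*(1/15977) = 25/3267 - 392*1/15977 = 25/3267 - 392/15977 = -881239/52196859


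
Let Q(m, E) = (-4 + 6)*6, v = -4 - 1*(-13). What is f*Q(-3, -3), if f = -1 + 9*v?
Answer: 960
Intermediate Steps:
v = 9 (v = -4 + 13 = 9)
Q(m, E) = 12 (Q(m, E) = 2*6 = 12)
f = 80 (f = -1 + 9*9 = -1 + 81 = 80)
f*Q(-3, -3) = 80*12 = 960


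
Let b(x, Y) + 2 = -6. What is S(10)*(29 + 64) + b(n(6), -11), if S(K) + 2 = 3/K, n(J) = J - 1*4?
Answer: -1661/10 ≈ -166.10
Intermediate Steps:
n(J) = -4 + J (n(J) = J - 4 = -4 + J)
S(K) = -2 + 3/K
b(x, Y) = -8 (b(x, Y) = -2 - 6 = -8)
S(10)*(29 + 64) + b(n(6), -11) = (-2 + 3/10)*(29 + 64) - 8 = (-2 + 3*(⅒))*93 - 8 = (-2 + 3/10)*93 - 8 = -17/10*93 - 8 = -1581/10 - 8 = -1661/10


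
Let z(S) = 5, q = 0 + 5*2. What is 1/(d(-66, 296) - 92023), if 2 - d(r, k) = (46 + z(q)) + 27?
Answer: -1/92099 ≈ -1.0858e-5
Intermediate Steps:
q = 10 (q = 0 + 10 = 10)
d(r, k) = -76 (d(r, k) = 2 - ((46 + 5) + 27) = 2 - (51 + 27) = 2 - 1*78 = 2 - 78 = -76)
1/(d(-66, 296) - 92023) = 1/(-76 - 92023) = 1/(-92099) = -1/92099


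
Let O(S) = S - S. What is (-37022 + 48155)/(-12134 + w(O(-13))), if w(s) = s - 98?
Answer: -11133/12232 ≈ -0.91015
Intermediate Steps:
O(S) = 0
w(s) = -98 + s
(-37022 + 48155)/(-12134 + w(O(-13))) = (-37022 + 48155)/(-12134 + (-98 + 0)) = 11133/(-12134 - 98) = 11133/(-12232) = 11133*(-1/12232) = -11133/12232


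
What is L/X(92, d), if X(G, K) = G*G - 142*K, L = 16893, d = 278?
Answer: -16893/31012 ≈ -0.54472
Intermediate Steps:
X(G, K) = G**2 - 142*K
L/X(92, d) = 16893/(92**2 - 142*278) = 16893/(8464 - 39476) = 16893/(-31012) = 16893*(-1/31012) = -16893/31012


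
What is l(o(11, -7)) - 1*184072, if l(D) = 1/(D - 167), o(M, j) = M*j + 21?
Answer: -41048057/223 ≈ -1.8407e+5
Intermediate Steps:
o(M, j) = 21 + M*j
l(D) = 1/(-167 + D)
l(o(11, -7)) - 1*184072 = 1/(-167 + (21 + 11*(-7))) - 1*184072 = 1/(-167 + (21 - 77)) - 184072 = 1/(-167 - 56) - 184072 = 1/(-223) - 184072 = -1/223 - 184072 = -41048057/223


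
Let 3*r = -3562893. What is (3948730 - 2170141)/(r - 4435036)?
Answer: -1778589/5622667 ≈ -0.31632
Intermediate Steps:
r = -1187631 (r = (⅓)*(-3562893) = -1187631)
(3948730 - 2170141)/(r - 4435036) = (3948730 - 2170141)/(-1187631 - 4435036) = 1778589/(-5622667) = 1778589*(-1/5622667) = -1778589/5622667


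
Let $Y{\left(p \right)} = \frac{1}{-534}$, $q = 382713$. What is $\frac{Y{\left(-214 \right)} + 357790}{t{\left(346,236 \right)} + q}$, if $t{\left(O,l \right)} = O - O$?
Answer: $\frac{124307}{132966} \approx 0.93488$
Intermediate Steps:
$Y{\left(p \right)} = - \frac{1}{534}$
$t{\left(O,l \right)} = 0$
$\frac{Y{\left(-214 \right)} + 357790}{t{\left(346,236 \right)} + q} = \frac{- \frac{1}{534} + 357790}{0 + 382713} = \frac{191059859}{534 \cdot 382713} = \frac{191059859}{534} \cdot \frac{1}{382713} = \frac{124307}{132966}$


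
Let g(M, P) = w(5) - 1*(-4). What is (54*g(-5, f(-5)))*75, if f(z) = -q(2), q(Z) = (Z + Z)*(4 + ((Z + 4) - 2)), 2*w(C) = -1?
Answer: 14175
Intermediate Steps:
w(C) = -1/2 (w(C) = (1/2)*(-1) = -1/2)
q(Z) = 2*Z*(6 + Z) (q(Z) = (2*Z)*(4 + ((4 + Z) - 2)) = (2*Z)*(4 + (2 + Z)) = (2*Z)*(6 + Z) = 2*Z*(6 + Z))
f(z) = -32 (f(z) = -2*2*(6 + 2) = -2*2*8 = -1*32 = -32)
g(M, P) = 7/2 (g(M, P) = -1/2 - 1*(-4) = -1/2 + 4 = 7/2)
(54*g(-5, f(-5)))*75 = (54*(7/2))*75 = 189*75 = 14175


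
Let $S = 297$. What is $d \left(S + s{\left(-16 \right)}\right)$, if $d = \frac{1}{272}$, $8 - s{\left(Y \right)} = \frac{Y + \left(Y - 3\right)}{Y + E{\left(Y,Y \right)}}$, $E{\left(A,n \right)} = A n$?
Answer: $\frac{14647}{13056} \approx 1.1219$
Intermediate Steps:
$s{\left(Y \right)} = 8 - \frac{-3 + 2 Y}{Y + Y^{2}}$ ($s{\left(Y \right)} = 8 - \frac{Y + \left(Y - 3\right)}{Y + Y Y} = 8 - \frac{Y + \left(Y - 3\right)}{Y + Y^{2}} = 8 - \frac{Y + \left(-3 + Y\right)}{Y + Y^{2}} = 8 - \frac{-3 + 2 Y}{Y + Y^{2}}$)
$d = \frac{1}{272} \approx 0.0036765$
$d \left(S + s{\left(-16 \right)}\right) = \frac{297 + \frac{3 + 6 \left(-16\right) + 8 \left(-16\right)^{2}}{\left(-16\right) \left(1 - 16\right)}}{272} = \frac{297 - \frac{3 - 96 + 8 \cdot 256}{16 \left(-15\right)}}{272} = \frac{297 - - \frac{3 - 96 + 2048}{240}}{272} = \frac{297 - \left(- \frac{1}{240}\right) 1955}{272} = \frac{297 + \frac{391}{48}}{272} = \frac{1}{272} \cdot \frac{14647}{48} = \frac{14647}{13056}$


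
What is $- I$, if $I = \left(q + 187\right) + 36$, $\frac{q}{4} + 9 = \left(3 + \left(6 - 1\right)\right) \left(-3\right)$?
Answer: $-91$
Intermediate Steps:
$q = -132$ ($q = -36 + 4 \left(3 + \left(6 - 1\right)\right) \left(-3\right) = -36 + 4 \left(3 + 5\right) \left(-3\right) = -36 + 4 \cdot 8 \left(-3\right) = -36 + 4 \left(-24\right) = -36 - 96 = -132$)
$I = 91$ ($I = \left(-132 + 187\right) + 36 = 55 + 36 = 91$)
$- I = \left(-1\right) 91 = -91$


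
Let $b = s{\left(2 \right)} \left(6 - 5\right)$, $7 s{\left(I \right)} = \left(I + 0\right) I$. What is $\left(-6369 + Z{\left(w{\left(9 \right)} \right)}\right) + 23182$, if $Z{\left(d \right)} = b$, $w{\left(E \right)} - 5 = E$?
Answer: $\frac{117695}{7} \approx 16814.0$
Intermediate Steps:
$w{\left(E \right)} = 5 + E$
$s{\left(I \right)} = \frac{I^{2}}{7}$ ($s{\left(I \right)} = \frac{\left(I + 0\right) I}{7} = \frac{I I}{7} = \frac{I^{2}}{7}$)
$b = \frac{4}{7}$ ($b = \frac{2^{2}}{7} \left(6 - 5\right) = \frac{1}{7} \cdot 4 \cdot 1 = \frac{4}{7} \cdot 1 = \frac{4}{7} \approx 0.57143$)
$Z{\left(d \right)} = \frac{4}{7}$
$\left(-6369 + Z{\left(w{\left(9 \right)} \right)}\right) + 23182 = \left(-6369 + \frac{4}{7}\right) + 23182 = - \frac{44579}{7} + 23182 = \frac{117695}{7}$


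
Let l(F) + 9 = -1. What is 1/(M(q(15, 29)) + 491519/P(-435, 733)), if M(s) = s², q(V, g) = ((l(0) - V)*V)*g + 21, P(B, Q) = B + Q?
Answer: 298/35107667687 ≈ 8.4882e-9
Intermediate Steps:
l(F) = -10 (l(F) = -9 - 1 = -10)
q(V, g) = 21 + V*g*(-10 - V) (q(V, g) = ((-10 - V)*V)*g + 21 = (V*(-10 - V))*g + 21 = V*g*(-10 - V) + 21 = 21 + V*g*(-10 - V))
1/(M(q(15, 29)) + 491519/P(-435, 733)) = 1/((21 - 1*29*15² - 10*15*29)² + 491519/(-435 + 733)) = 1/((21 - 1*29*225 - 4350)² + 491519/298) = 1/((21 - 6525 - 4350)² + 491519*(1/298)) = 1/((-10854)² + 491519/298) = 1/(117809316 + 491519/298) = 1/(35107667687/298) = 298/35107667687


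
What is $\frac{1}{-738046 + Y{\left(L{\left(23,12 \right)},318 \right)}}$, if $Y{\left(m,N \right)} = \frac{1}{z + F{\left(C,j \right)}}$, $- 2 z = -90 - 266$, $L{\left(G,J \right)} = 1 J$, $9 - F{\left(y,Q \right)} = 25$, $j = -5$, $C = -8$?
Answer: $- \frac{162}{119563451} \approx -1.3549 \cdot 10^{-6}$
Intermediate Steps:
$F{\left(y,Q \right)} = -16$ ($F{\left(y,Q \right)} = 9 - 25 = -16$)
$L{\left(G,J \right)} = J$
$z = 178$ ($z = - \frac{-90 - 266}{2} = \left(- \frac{1}{2}\right) \left(-356\right) = 178$)
$Y{\left(m,N \right)} = \frac{1}{162}$ ($Y{\left(m,N \right)} = \frac{1}{178 - 16} = \frac{1}{162}$)
$\frac{1}{-738046 + Y{\left(L{\left(23,12 \right)},318 \right)}} = \frac{1}{-738046 + \frac{1}{162}} = \frac{1}{- \frac{119563451}{162}} = - \frac{162}{119563451}$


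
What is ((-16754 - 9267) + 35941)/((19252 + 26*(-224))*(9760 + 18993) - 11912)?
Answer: 2480/96520843 ≈ 2.5694e-5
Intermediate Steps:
((-16754 - 9267) + 35941)/((19252 + 26*(-224))*(9760 + 18993) - 11912) = (-26021 + 35941)/((19252 - 5824)*28753 - 11912) = 9920/(13428*28753 - 11912) = 9920/(386095284 - 11912) = 9920/386083372 = 9920*(1/386083372) = 2480/96520843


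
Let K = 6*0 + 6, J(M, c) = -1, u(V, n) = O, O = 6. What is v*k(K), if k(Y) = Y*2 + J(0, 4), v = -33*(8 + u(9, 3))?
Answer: -5082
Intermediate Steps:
u(V, n) = 6
K = 6 (K = 0 + 6 = 6)
v = -462 (v = -33*(8 + 6) = -33*14 = -462)
k(Y) = -1 + 2*Y (k(Y) = Y*2 - 1 = 2*Y - 1 = -1 + 2*Y)
v*k(K) = -462*(-1 + 2*6) = -462*(-1 + 12) = -462*11 = -5082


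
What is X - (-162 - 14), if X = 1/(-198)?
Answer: 34847/198 ≈ 175.99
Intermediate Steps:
X = -1/198 ≈ -0.0050505
X - (-162 - 14) = -1/198 - (-162 - 14) = -1/198 - 1*(-176) = -1/198 + 176 = 34847/198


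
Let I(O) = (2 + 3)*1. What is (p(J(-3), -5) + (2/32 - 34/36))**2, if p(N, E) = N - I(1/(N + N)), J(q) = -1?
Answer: 982081/20736 ≈ 47.361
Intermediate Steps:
I(O) = 5 (I(O) = 5*1 = 5)
p(N, E) = -5 + N (p(N, E) = N - 1*5 = N - 5 = -5 + N)
(p(J(-3), -5) + (2/32 - 34/36))**2 = ((-5 - 1) + (2/32 - 34/36))**2 = (-6 + (2*(1/32) - 34*1/36))**2 = (-6 + (1/16 - 17/18))**2 = (-6 - 127/144)**2 = (-991/144)**2 = 982081/20736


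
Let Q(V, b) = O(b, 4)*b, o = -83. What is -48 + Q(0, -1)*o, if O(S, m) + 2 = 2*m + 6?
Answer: 948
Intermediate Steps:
O(S, m) = 4 + 2*m (O(S, m) = -2 + (2*m + 6) = -2 + (6 + 2*m) = 4 + 2*m)
Q(V, b) = 12*b (Q(V, b) = (4 + 2*4)*b = (4 + 8)*b = 12*b)
-48 + Q(0, -1)*o = -48 + (12*(-1))*(-83) = -48 - 12*(-83) = -48 + 996 = 948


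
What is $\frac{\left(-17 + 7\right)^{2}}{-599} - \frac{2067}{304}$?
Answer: $- \frac{1268533}{182096} \approx -6.9663$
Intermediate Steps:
$\frac{\left(-17 + 7\right)^{2}}{-599} - \frac{2067}{304} = \left(-10\right)^{2} \left(- \frac{1}{599}\right) - \frac{2067}{304} = 100 \left(- \frac{1}{599}\right) - \frac{2067}{304} = - \frac{100}{599} - \frac{2067}{304} = - \frac{1268533}{182096}$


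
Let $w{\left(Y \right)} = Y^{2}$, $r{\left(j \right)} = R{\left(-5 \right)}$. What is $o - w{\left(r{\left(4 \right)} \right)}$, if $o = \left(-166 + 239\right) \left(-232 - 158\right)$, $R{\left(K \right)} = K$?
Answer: $-28495$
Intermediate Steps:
$o = -28470$ ($o = 73 \left(-390\right) = -28470$)
$r{\left(j \right)} = -5$
$o - w{\left(r{\left(4 \right)} \right)} = -28470 - \left(-5\right)^{2} = -28470 - 25 = -28495$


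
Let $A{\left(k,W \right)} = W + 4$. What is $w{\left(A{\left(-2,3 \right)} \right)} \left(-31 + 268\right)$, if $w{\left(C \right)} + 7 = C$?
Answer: $0$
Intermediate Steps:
$A{\left(k,W \right)} = 4 + W$
$w{\left(C \right)} = -7 + C$
$w{\left(A{\left(-2,3 \right)} \right)} \left(-31 + 268\right) = \left(-7 + \left(4 + 3\right)\right) \left(-31 + 268\right) = \left(-7 + 7\right) 237 = 0 \cdot 237 = 0$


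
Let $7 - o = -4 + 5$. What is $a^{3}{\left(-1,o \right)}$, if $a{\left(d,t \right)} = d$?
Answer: $-1$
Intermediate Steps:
$o = 6$ ($o = 7 - \left(-4 + 5\right) = 7 - 1 = 6$)
$a^{3}{\left(-1,o \right)} = \left(-1\right)^{3} = -1$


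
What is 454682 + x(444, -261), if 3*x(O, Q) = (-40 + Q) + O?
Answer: 1364189/3 ≈ 4.5473e+5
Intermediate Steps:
x(O, Q) = -40/3 + O/3 + Q/3 (x(O, Q) = ((-40 + Q) + O)/3 = (-40 + O + Q)/3 = -40/3 + O/3 + Q/3)
454682 + x(444, -261) = 454682 + (-40/3 + (⅓)*444 + (⅓)*(-261)) = 454682 + (-40/3 + 148 - 87) = 454682 + 143/3 = 1364189/3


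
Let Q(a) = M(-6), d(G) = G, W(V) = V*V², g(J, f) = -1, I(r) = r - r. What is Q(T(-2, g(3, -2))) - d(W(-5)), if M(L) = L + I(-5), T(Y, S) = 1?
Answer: 119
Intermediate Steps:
I(r) = 0
M(L) = L (M(L) = L + 0 = L)
W(V) = V³
Q(a) = -6
Q(T(-2, g(3, -2))) - d(W(-5)) = -6 - 1*(-5)³ = -6 - 1*(-125) = -6 + 125 = 119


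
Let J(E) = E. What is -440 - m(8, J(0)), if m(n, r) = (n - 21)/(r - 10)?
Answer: -4413/10 ≈ -441.30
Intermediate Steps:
m(n, r) = (-21 + n)/(-10 + r)
-440 - m(8, J(0)) = -440 - (-21 + 8)/(-10 + 0) = -440 - (-13)/(-10) = -440 - (-1)*(-13)/10 = -440 - 1*13/10 = -440 - 13/10 = -4413/10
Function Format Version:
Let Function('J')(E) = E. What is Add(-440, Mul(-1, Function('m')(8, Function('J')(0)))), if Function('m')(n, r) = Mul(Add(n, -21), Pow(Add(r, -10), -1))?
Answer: Rational(-4413, 10) ≈ -441.30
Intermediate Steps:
Function('m')(n, r) = Mul(Pow(Add(-10, r), -1), Add(-21, n)) (Function('m')(n, r) = Mul(Add(-21, n), Pow(Add(-10, r), -1)) = Mul(Pow(Add(-10, r), -1), Add(-21, n)))
Add(-440, Mul(-1, Function('m')(8, Function('J')(0)))) = Add(-440, Mul(-1, Mul(Pow(Add(-10, 0), -1), Add(-21, 8)))) = Add(-440, Mul(-1, Mul(Pow(-10, -1), -13))) = Add(-440, Mul(-1, Mul(Rational(-1, 10), -13))) = Add(-440, Mul(-1, Rational(13, 10))) = Add(-440, Rational(-13, 10)) = Rational(-4413, 10)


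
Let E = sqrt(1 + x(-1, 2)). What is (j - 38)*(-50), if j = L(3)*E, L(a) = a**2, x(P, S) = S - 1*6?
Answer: 1900 - 450*I*sqrt(3) ≈ 1900.0 - 779.42*I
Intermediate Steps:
x(P, S) = -6 + S (x(P, S) = S - 6 = -6 + S)
E = I*sqrt(3) (E = sqrt(1 + (-6 + 2)) = sqrt(1 - 4) = sqrt(-3) = I*sqrt(3) ≈ 1.732*I)
j = 9*I*sqrt(3) (j = 3**2*(I*sqrt(3)) = 9*(I*sqrt(3)) = 9*I*sqrt(3) ≈ 15.588*I)
(j - 38)*(-50) = (9*I*sqrt(3) - 38)*(-50) = (-38 + 9*I*sqrt(3))*(-50) = 1900 - 450*I*sqrt(3)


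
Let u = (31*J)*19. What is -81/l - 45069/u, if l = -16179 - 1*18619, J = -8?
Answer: 784346367/81984088 ≈ 9.5671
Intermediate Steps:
l = -34798 (l = -16179 - 18619 = -34798)
u = -4712 (u = (31*(-8))*19 = -248*19 = -4712)
-81/l - 45069/u = -81/(-34798) - 45069/(-4712) = -81*(-1/34798) - 45069*(-1/4712) = 81/34798 + 45069/4712 = 784346367/81984088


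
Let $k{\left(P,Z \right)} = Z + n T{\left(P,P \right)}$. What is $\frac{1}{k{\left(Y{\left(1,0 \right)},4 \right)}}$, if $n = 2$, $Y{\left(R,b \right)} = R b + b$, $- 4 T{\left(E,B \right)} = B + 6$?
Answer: $1$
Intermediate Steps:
$T{\left(E,B \right)} = - \frac{3}{2} - \frac{B}{4}$ ($T{\left(E,B \right)} = - \frac{B + 6}{4} = - \frac{6 + B}{4} = - \frac{3}{2} - \frac{B}{4}$)
$Y{\left(R,b \right)} = b + R b$
$k{\left(P,Z \right)} = -3 + Z - \frac{P}{2}$ ($k{\left(P,Z \right)} = Z + 2 \left(- \frac{3}{2} - \frac{P}{4}\right) = Z - \left(3 + \frac{P}{2}\right) = -3 + Z - \frac{P}{2}$)
$\frac{1}{k{\left(Y{\left(1,0 \right)},4 \right)}} = \frac{1}{-3 + 4 - \frac{0 \left(1 + 1\right)}{2}} = \frac{1}{-3 + 4 - \frac{0 \cdot 2}{2}} = \frac{1}{-3 + 4 - 0} = \frac{1}{-3 + 4 + 0} = 1^{-1} = 1$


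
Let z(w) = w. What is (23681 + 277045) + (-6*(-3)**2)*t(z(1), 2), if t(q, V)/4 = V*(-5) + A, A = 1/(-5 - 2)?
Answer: 2120418/7 ≈ 3.0292e+5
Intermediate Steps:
A = -1/7 (A = 1/(-7) = -1/7 ≈ -0.14286)
t(q, V) = -4/7 - 20*V (t(q, V) = 4*(V*(-5) - 1/7) = 4*(-5*V - 1/7) = 4*(-1/7 - 5*V) = -4/7 - 20*V)
(23681 + 277045) + (-6*(-3)**2)*t(z(1), 2) = (23681 + 277045) + (-6*(-3)**2)*(-4/7 - 20*2) = 300726 + (-6*9)*(-4/7 - 40) = 300726 - 54*(-284/7) = 300726 + 15336/7 = 2120418/7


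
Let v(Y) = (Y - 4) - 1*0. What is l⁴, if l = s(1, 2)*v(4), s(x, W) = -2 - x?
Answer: 0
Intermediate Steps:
v(Y) = -4 + Y (v(Y) = (-4 + Y) + 0 = -4 + Y)
l = 0 (l = (-2 - 1*1)*(-4 + 4) = (-2 - 1)*0 = -3*0 = 0)
l⁴ = 0⁴ = 0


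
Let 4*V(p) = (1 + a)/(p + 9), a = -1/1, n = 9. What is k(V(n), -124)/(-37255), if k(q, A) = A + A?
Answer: 248/37255 ≈ 0.0066568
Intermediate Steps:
a = -1 (a = -1*1 = -1)
V(p) = 0 (V(p) = ((1 - 1)/(p + 9))/4 = (0/(9 + p))/4 = (¼)*0 = 0)
k(q, A) = 2*A
k(V(n), -124)/(-37255) = (2*(-124))/(-37255) = -248*(-1/37255) = 248/37255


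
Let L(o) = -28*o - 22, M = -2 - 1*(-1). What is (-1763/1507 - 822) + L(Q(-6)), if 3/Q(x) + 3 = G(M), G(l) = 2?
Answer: -1147083/1507 ≈ -761.17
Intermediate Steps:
M = -1 (M = -2 + 1 = -1)
Q(x) = -3 (Q(x) = 3/(-3 + 2) = 3/(-1) = 3*(-1) = -3)
L(o) = -22 - 28*o
(-1763/1507 - 822) + L(Q(-6)) = (-1763/1507 - 822) + (-22 - 28*(-3)) = (-1763*1/1507 - 822) + (-22 + 84) = (-1763/1507 - 822) + 62 = -1240517/1507 + 62 = -1147083/1507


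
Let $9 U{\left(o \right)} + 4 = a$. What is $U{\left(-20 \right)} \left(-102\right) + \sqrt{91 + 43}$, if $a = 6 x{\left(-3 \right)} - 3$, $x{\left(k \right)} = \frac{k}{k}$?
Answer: $\frac{34}{3} + \sqrt{134} \approx 22.909$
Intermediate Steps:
$x{\left(k \right)} = 1$
$a = 3$ ($a = 6 \cdot 1 - 3 = 6 - 3 = 3$)
$U{\left(o \right)} = - \frac{1}{9}$ ($U{\left(o \right)} = - \frac{4}{9} + \frac{1}{9} \cdot 3 = - \frac{4}{9} + \frac{1}{3} = - \frac{1}{9}$)
$U{\left(-20 \right)} \left(-102\right) + \sqrt{91 + 43} = \left(- \frac{1}{9}\right) \left(-102\right) + \sqrt{91 + 43} = \frac{34}{3} + \sqrt{134}$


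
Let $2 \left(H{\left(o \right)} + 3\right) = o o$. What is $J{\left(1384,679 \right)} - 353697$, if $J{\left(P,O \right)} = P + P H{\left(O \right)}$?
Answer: $318683907$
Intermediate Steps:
$H{\left(o \right)} = -3 + \frac{o^{2}}{2}$ ($H{\left(o \right)} = -3 + \frac{o o}{2} = -3 + \frac{o^{2}}{2}$)
$J{\left(P,O \right)} = P + P \left(-3 + \frac{O^{2}}{2}\right)$
$J{\left(1384,679 \right)} - 353697 = \frac{1}{2} \cdot 1384 \left(-4 + 679^{2}\right) - 353697 = \frac{1}{2} \cdot 1384 \left(-4 + 461041\right) - 353697 = \frac{1}{2} \cdot 1384 \cdot 461037 - 353697 = 319037604 - 353697 = 318683907$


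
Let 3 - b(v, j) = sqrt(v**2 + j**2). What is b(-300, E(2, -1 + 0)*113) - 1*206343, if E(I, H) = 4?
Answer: -206340 - 4*sqrt(18394) ≈ -2.0688e+5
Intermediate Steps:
b(v, j) = 3 - sqrt(j**2 + v**2) (b(v, j) = 3 - sqrt(v**2 + j**2) = 3 - sqrt(j**2 + v**2))
b(-300, E(2, -1 + 0)*113) - 1*206343 = (3 - sqrt((4*113)**2 + (-300)**2)) - 1*206343 = (3 - sqrt(452**2 + 90000)) - 206343 = (3 - sqrt(204304 + 90000)) - 206343 = (3 - sqrt(294304)) - 206343 = (3 - 4*sqrt(18394)) - 206343 = -206340 - 4*sqrt(18394)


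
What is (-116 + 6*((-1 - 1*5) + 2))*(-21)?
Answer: 2940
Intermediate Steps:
(-116 + 6*((-1 - 1*5) + 2))*(-21) = (-116 + 6*((-1 - 5) + 2))*(-21) = (-116 + 6*(-6 + 2))*(-21) = (-116 + 6*(-4))*(-21) = (-116 - 24)*(-21) = -140*(-21) = 2940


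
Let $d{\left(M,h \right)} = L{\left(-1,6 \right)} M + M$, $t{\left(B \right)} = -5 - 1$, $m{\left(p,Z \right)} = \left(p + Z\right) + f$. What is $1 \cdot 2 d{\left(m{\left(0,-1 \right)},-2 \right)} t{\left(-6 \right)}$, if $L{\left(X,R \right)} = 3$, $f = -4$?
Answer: $240$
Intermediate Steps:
$m{\left(p,Z \right)} = -4 + Z + p$ ($m{\left(p,Z \right)} = \left(p + Z\right) - 4 = \left(Z + p\right) - 4 = -4 + Z + p$)
$t{\left(B \right)} = -6$
$d{\left(M,h \right)} = 4 M$ ($d{\left(M,h \right)} = 3 M + M = 4 M$)
$1 \cdot 2 d{\left(m{\left(0,-1 \right)},-2 \right)} t{\left(-6 \right)} = 1 \cdot 2 \cdot 4 \left(-4 - 1 + 0\right) \left(-6\right) = 2 \cdot 4 \left(-5\right) \left(-6\right) = 2 \left(-20\right) \left(-6\right) = \left(-40\right) \left(-6\right) = 240$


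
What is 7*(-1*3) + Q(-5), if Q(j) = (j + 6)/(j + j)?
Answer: -211/10 ≈ -21.100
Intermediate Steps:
Q(j) = (6 + j)/(2*j) (Q(j) = (6 + j)/((2*j)) = (6 + j)*(1/(2*j)) = (6 + j)/(2*j))
7*(-1*3) + Q(-5) = 7*(-1*3) + (½)*(6 - 5)/(-5) = 7*(-3) + (½)*(-⅕)*1 = -21 - ⅒ = -211/10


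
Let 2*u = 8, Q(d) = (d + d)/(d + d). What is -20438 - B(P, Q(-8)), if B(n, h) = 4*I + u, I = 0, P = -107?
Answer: -20442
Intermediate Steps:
Q(d) = 1 (Q(d) = (2*d)/((2*d)) = (2*d)*(1/(2*d)) = 1)
u = 4 (u = (½)*8 = 4)
B(n, h) = 4 (B(n, h) = 4*0 + 4 = 0 + 4 = 4)
-20438 - B(P, Q(-8)) = -20438 - 1*4 = -20438 - 4 = -20442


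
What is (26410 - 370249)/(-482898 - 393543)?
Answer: 114613/292147 ≈ 0.39231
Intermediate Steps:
(26410 - 370249)/(-482898 - 393543) = -343839/(-876441) = -343839*(-1/876441) = 114613/292147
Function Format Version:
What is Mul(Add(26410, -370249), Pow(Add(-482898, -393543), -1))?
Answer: Rational(114613, 292147) ≈ 0.39231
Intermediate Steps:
Mul(Add(26410, -370249), Pow(Add(-482898, -393543), -1)) = Mul(-343839, Pow(-876441, -1)) = Mul(-343839, Rational(-1, 876441)) = Rational(114613, 292147)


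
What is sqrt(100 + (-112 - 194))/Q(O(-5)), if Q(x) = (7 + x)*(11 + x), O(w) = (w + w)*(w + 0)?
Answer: I*sqrt(206)/3477 ≈ 0.0041279*I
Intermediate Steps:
O(w) = 2*w**2 (O(w) = (2*w)*w = 2*w**2)
sqrt(100 + (-112 - 194))/Q(O(-5)) = sqrt(100 + (-112 - 194))/(77 + (2*(-5)**2)**2 + 18*(2*(-5)**2)) = sqrt(100 - 306)/(77 + (2*25)**2 + 18*(2*25)) = sqrt(-206)/(77 + 50**2 + 18*50) = (I*sqrt(206))/(77 + 2500 + 900) = (I*sqrt(206))/3477 = (I*sqrt(206))*(1/3477) = I*sqrt(206)/3477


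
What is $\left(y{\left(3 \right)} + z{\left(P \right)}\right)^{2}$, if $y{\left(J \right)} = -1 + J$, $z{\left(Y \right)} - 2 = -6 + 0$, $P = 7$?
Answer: $4$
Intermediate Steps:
$z{\left(Y \right)} = -4$ ($z{\left(Y \right)} = 2 + \left(-6 + 0\right) = 2 - 6 = -4$)
$\left(y{\left(3 \right)} + z{\left(P \right)}\right)^{2} = \left(\left(-1 + 3\right) - 4\right)^{2} = \left(2 - 4\right)^{2} = \left(-2\right)^{2} = 4$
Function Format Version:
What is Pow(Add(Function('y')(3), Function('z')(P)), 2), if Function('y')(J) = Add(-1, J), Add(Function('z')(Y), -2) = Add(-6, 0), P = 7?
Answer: 4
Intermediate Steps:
Function('z')(Y) = -4 (Function('z')(Y) = Add(2, Add(-6, 0)) = Add(2, -6) = -4)
Pow(Add(Function('y')(3), Function('z')(P)), 2) = Pow(Add(Add(-1, 3), -4), 2) = Pow(Add(2, -4), 2) = Pow(-2, 2) = 4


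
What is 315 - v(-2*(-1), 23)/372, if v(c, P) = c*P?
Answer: 58567/186 ≈ 314.88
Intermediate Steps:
v(c, P) = P*c
315 - v(-2*(-1), 23)/372 = 315 - 23*(-2*(-1))/372 = 315 - 23*2/372 = 315 - 46/372 = 315 - 1*23/186 = 315 - 23/186 = 58567/186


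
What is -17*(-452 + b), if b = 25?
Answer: 7259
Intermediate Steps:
-17*(-452 + b) = -17*(-452 + 25) = -17*(-427) = 7259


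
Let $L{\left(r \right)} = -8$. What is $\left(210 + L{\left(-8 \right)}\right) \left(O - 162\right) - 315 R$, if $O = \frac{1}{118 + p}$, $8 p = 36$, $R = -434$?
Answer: $\frac{25476974}{245} \approx 1.0399 \cdot 10^{5}$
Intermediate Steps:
$p = \frac{9}{2}$ ($p = \frac{1}{8} \cdot 36 = \frac{9}{2} \approx 4.5$)
$O = \frac{2}{245}$ ($O = \frac{1}{118 + \frac{9}{2}} = \frac{1}{\frac{245}{2}} = \frac{2}{245} \approx 0.0081633$)
$\left(210 + L{\left(-8 \right)}\right) \left(O - 162\right) - 315 R = \left(210 - 8\right) \left(\frac{2}{245} - 162\right) - -136710 = 202 \left(- \frac{39688}{245}\right) + 136710 = - \frac{8016976}{245} + 136710 = \frac{25476974}{245}$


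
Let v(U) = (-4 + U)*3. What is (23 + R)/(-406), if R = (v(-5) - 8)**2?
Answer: -624/203 ≈ -3.0739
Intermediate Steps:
v(U) = -12 + 3*U
R = 1225 (R = ((-12 + 3*(-5)) - 8)**2 = ((-12 - 15) - 8)**2 = (-27 - 8)**2 = (-35)**2 = 1225)
(23 + R)/(-406) = (23 + 1225)/(-406) = 1248*(-1/406) = -624/203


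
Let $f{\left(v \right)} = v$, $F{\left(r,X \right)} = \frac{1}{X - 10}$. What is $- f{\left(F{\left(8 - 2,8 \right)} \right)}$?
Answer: $\frac{1}{2} \approx 0.5$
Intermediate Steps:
$F{\left(r,X \right)} = \frac{1}{-10 + X}$
$- f{\left(F{\left(8 - 2,8 \right)} \right)} = - \frac{1}{-10 + 8} = - \frac{1}{-2} = \left(-1\right) \left(- \frac{1}{2}\right) = \frac{1}{2}$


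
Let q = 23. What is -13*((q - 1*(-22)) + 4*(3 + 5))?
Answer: -1001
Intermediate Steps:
-13*((q - 1*(-22)) + 4*(3 + 5)) = -13*((23 - 1*(-22)) + 4*(3 + 5)) = -13*((23 + 22) + 4*8) = -13*(45 + 32) = -13*77 = -1001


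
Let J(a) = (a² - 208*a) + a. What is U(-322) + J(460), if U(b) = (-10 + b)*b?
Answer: 223284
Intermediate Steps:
J(a) = a² - 207*a
U(b) = b*(-10 + b)
U(-322) + J(460) = -322*(-10 - 322) + 460*(-207 + 460) = -322*(-332) + 460*253 = 106904 + 116380 = 223284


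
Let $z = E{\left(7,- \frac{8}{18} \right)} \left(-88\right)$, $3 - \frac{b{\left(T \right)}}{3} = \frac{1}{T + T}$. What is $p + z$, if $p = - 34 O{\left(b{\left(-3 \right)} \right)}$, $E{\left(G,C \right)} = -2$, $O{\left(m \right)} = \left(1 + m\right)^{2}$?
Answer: $- \frac{7145}{2} \approx -3572.5$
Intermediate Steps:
$b{\left(T \right)} = 9 - \frac{3}{2 T}$ ($b{\left(T \right)} = 9 - \frac{3}{T + T} = 9 - \frac{3}{2 T}$)
$z = 176$ ($z = \left(-2\right) \left(-88\right) = 176$)
$p = - \frac{7497}{2}$ ($p = - 34 \left(1 + \left(9 - \frac{3}{2 \left(-3\right)}\right)\right)^{2} = - 34 \left(1 + \left(9 - - \frac{1}{2}\right)\right)^{2} = - 34 \left(1 + \left(9 + \frac{1}{2}\right)\right)^{2} = - 34 \left(1 + \frac{19}{2}\right)^{2} = - 34 \left(\frac{21}{2}\right)^{2} = \left(-34\right) \frac{441}{4} = - \frac{7497}{2} \approx -3748.5$)
$p + z = - \frac{7497}{2} + 176 = - \frac{7145}{2}$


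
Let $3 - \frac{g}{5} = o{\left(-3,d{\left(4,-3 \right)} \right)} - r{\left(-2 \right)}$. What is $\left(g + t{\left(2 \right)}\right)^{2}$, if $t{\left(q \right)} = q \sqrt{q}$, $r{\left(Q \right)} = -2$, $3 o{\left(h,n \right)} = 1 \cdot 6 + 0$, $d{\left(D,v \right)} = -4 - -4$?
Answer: $33 - 20 \sqrt{2} \approx 4.7157$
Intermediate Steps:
$d{\left(D,v \right)} = 0$ ($d{\left(D,v \right)} = -4 + 4 = 0$)
$o{\left(h,n \right)} = 2$ ($o{\left(h,n \right)} = \frac{1 \cdot 6 + 0}{3} = \frac{6 + 0}{3} = \frac{1}{3} \cdot 6 = 2$)
$g = -5$ ($g = 15 - 5 \left(2 - -2\right) = 15 - 5 \left(2 + 2\right) = 15 - 20 = -5$)
$t{\left(q \right)} = q^{\frac{3}{2}}$
$\left(g + t{\left(2 \right)}\right)^{2} = \left(-5 + 2^{\frac{3}{2}}\right)^{2} = \left(-5 + 2 \sqrt{2}\right)^{2}$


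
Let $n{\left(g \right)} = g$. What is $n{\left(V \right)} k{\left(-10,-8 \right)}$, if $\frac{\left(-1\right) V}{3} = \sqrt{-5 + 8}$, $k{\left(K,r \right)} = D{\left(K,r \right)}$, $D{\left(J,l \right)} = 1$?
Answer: $- 3 \sqrt{3} \approx -5.1962$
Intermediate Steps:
$k{\left(K,r \right)} = 1$
$V = - 3 \sqrt{3}$ ($V = - 3 \sqrt{-5 + 8} = - 3 \sqrt{3} \approx -5.1962$)
$n{\left(V \right)} k{\left(-10,-8 \right)} = - 3 \sqrt{3} \cdot 1 = - 3 \sqrt{3}$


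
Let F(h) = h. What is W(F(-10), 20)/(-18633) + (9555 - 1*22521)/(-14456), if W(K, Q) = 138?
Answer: 39933425/44893108 ≈ 0.88952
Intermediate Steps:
W(F(-10), 20)/(-18633) + (9555 - 1*22521)/(-14456) = 138/(-18633) + (9555 - 1*22521)/(-14456) = 138*(-1/18633) + (9555 - 22521)*(-1/14456) = -46/6211 - 12966*(-1/14456) = -46/6211 + 6483/7228 = 39933425/44893108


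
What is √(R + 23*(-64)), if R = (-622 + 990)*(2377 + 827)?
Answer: 160*√46 ≈ 1085.2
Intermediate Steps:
R = 1179072 (R = 368*3204 = 1179072)
√(R + 23*(-64)) = √(1179072 + 23*(-64)) = √(1179072 - 1472) = √1177600 = 160*√46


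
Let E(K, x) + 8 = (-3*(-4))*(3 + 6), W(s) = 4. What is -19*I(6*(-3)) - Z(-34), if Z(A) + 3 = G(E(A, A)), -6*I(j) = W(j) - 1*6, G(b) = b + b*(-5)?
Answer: 1190/3 ≈ 396.67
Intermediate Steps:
E(K, x) = 100 (E(K, x) = -8 + (-3*(-4))*(3 + 6) = -8 + 12*9 = -8 + 108 = 100)
G(b) = -4*b (G(b) = b - 5*b = -4*b)
I(j) = 1/3 (I(j) = -(4 - 1*6)/6 = -(4 - 6)/6 = -1/6*(-2) = 1/3)
Z(A) = -403 (Z(A) = -3 - 4*100 = -3 - 400 = -403)
-19*I(6*(-3)) - Z(-34) = -19*1/3 - 1*(-403) = -19/3 + 403 = 1190/3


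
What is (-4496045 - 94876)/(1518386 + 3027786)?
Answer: -4590921/4546172 ≈ -1.0098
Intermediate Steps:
(-4496045 - 94876)/(1518386 + 3027786) = -4590921/4546172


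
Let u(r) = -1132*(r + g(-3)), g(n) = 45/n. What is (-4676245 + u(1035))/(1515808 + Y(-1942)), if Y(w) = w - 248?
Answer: -5830885/1513618 ≈ -3.8523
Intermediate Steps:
u(r) = 16980 - 1132*r (u(r) = -1132*(r + 45/(-3)) = -1132*(r + 45*(-⅓)) = -1132*(r - 15) = -1132*(-15 + r) = 16980 - 1132*r)
Y(w) = -248 + w
(-4676245 + u(1035))/(1515808 + Y(-1942)) = (-4676245 + (16980 - 1132*1035))/(1515808 + (-248 - 1942)) = (-4676245 + (16980 - 1171620))/(1515808 - 2190) = (-4676245 - 1154640)/1513618 = -5830885*1/1513618 = -5830885/1513618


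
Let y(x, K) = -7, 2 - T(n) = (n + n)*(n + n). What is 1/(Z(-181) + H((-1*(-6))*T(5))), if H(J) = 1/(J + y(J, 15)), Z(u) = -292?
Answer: -595/173741 ≈ -0.0034246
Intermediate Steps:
T(n) = 2 - 4*n**2 (T(n) = 2 - (n + n)*(n + n) = 2 - 2*n*2*n = 2 - 4*n**2)
H(J) = 1/(-7 + J) (H(J) = 1/(J - 7) = 1/(-7 + J))
1/(Z(-181) + H((-1*(-6))*T(5))) = 1/(-292 + 1/(-7 + (-1*(-6))*(2 - 4*5**2))) = 1/(-292 + 1/(-7 + 6*(2 - 4*25))) = 1/(-292 + 1/(-7 + 6*(2 - 100))) = 1/(-292 + 1/(-7 + 6*(-98))) = 1/(-292 + 1/(-7 - 588)) = 1/(-292 + 1/(-595)) = 1/(-292 - 1/595) = 1/(-173741/595) = -595/173741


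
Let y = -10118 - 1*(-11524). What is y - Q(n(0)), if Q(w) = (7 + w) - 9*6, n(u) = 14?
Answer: 1439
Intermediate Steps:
y = 1406 (y = -10118 + 11524 = 1406)
Q(w) = -47 + w (Q(w) = (7 + w) - 54 = -47 + w)
y - Q(n(0)) = 1406 - (-47 + 14) = 1406 - 1*(-33) = 1406 + 33 = 1439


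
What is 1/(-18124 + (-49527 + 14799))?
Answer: -1/52852 ≈ -1.8921e-5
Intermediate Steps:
1/(-18124 + (-49527 + 14799)) = 1/(-18124 - 34728) = 1/(-52852) = -1/52852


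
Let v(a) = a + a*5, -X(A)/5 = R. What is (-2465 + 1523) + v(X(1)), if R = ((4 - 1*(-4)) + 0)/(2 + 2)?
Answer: -1002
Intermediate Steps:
R = 2 (R = ((4 + 4) + 0)/4 = (8 + 0)*(¼) = 8*(¼) = 2)
X(A) = -10 (X(A) = -5*2 = -10)
v(a) = 6*a (v(a) = a + 5*a = 6*a)
(-2465 + 1523) + v(X(1)) = (-2465 + 1523) + 6*(-10) = -942 - 60 = -1002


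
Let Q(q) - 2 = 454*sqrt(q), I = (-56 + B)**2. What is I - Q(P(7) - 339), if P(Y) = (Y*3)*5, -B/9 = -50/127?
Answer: 44349986/16129 - 1362*I*sqrt(26) ≈ 2749.7 - 6944.9*I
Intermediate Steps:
B = 450/127 (B = -(-450)/127 = -9*(-50/127) = 450/127 ≈ 3.5433)
P(Y) = 15*Y (P(Y) = (3*Y)*5 = 15*Y)
I = 44382244/16129 (I = (-56 + 450/127)**2 = (-6662/127)**2 = 44382244/16129 ≈ 2751.7)
Q(q) = 2 + 454*sqrt(q)
I - Q(P(7) - 339) = 44382244/16129 - (2 + 454*sqrt(15*7 - 339)) = 44382244/16129 - (2 + 454*sqrt(105 - 339)) = 44382244/16129 - (2 + 454*sqrt(-234)) = 44382244/16129 - (2 + 454*(3*I*sqrt(26))) = 44382244/16129 - (2 + 1362*I*sqrt(26)) = 44382244/16129 + (-2 - 1362*I*sqrt(26)) = 44349986/16129 - 1362*I*sqrt(26)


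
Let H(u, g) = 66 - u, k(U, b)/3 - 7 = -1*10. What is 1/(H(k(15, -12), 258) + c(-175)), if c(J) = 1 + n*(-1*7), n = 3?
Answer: 1/55 ≈ 0.018182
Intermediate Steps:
k(U, b) = -9 (k(U, b) = 21 + 3*(-1*10) = 21 + 3*(-10) = 21 - 30 = -9)
c(J) = -20 (c(J) = 1 + 3*(-1*7) = 1 + 3*(-7) = 1 - 21 = -20)
1/(H(k(15, -12), 258) + c(-175)) = 1/((66 - 1*(-9)) - 20) = 1/((66 + 9) - 20) = 1/(75 - 20) = 1/55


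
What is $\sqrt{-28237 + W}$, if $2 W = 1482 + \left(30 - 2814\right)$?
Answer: $2 i \sqrt{7222} \approx 169.96 i$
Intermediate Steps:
$W = -651$ ($W = \frac{1482 + \left(30 - 2814\right)}{2} = \frac{1482 - 2784}{2} = \frac{1}{2} \left(-1302\right) = -651$)
$\sqrt{-28237 + W} = \sqrt{-28237 - 651} = \sqrt{-28888} = 2 i \sqrt{7222}$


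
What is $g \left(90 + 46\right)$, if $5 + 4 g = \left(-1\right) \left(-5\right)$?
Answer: $0$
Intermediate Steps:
$g = 0$ ($g = - \frac{5}{4} + \frac{\left(-1\right) \left(-5\right)}{4} = - \frac{5}{4} + \frac{1}{4} \cdot 5 = - \frac{5}{4} + \frac{5}{4} = 0$)
$g \left(90 + 46\right) = 0 \left(90 + 46\right) = 0 \cdot 136 = 0$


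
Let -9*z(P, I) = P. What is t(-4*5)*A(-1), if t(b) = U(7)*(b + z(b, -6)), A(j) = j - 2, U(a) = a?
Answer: 1120/3 ≈ 373.33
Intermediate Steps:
z(P, I) = -P/9
A(j) = -2 + j
t(b) = 56*b/9 (t(b) = 7*(b - b/9) = 7*(8*b/9) = 56*b/9)
t(-4*5)*A(-1) = (56*(-4*5)/9)*(-2 - 1) = ((56/9)*(-20))*(-3) = -1120/9*(-3) = 1120/3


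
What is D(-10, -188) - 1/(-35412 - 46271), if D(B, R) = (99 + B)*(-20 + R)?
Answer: -1512115695/81683 ≈ -18512.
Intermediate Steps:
D(B, R) = (-20 + R)*(99 + B)
D(-10, -188) - 1/(-35412 - 46271) = (-1980 - 20*(-10) + 99*(-188) - 10*(-188)) - 1/(-35412 - 46271) = (-1980 + 200 - 18612 + 1880) - 1/(-81683) = -18512 - 1*(-1/81683) = -18512 + 1/81683 = -1512115695/81683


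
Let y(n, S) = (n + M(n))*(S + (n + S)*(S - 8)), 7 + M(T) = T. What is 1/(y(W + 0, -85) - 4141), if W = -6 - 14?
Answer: -1/459101 ≈ -2.1782e-6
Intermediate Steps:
M(T) = -7 + T
W = -20
y(n, S) = (-7 + 2*n)*(S + (-8 + S)*(S + n)) (y(n, S) = (n + (-7 + n))*(S + (n + S)*(S - 8)) = (-7 + 2*n)*(S + (S + n)*(-8 + S)) = (-7 + 2*n)*(S + (-8 + S)*(S + n)))
1/(y(W + 0, -85) - 4141) = 1/((-16*(-20 + 0)**2 - 7*(-85)**2 + 49*(-85) + 56*(-20 + 0) - 21*(-85)*(-20 + 0) + 2*(-85)*(-20 + 0)**2 + 2*(-20 + 0)*(-85)**2) - 4141) = 1/((-16*(-20)**2 - 7*7225 - 4165 + 56*(-20) - 21*(-85)*(-20) + 2*(-85)*(-20)**2 + 2*(-20)*7225) - 4141) = 1/((-16*400 - 50575 - 4165 - 1120 - 35700 + 2*(-85)*400 - 289000) - 4141) = 1/((-6400 - 50575 - 4165 - 1120 - 35700 - 68000 - 289000) - 4141) = 1/(-454960 - 4141) = 1/(-459101) = -1/459101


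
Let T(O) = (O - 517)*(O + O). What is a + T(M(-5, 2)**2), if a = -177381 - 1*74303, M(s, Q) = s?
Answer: -276284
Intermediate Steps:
T(O) = 2*O*(-517 + O) (T(O) = (-517 + O)*(2*O) = 2*O*(-517 + O))
a = -251684 (a = -177381 - 74303 = -251684)
a + T(M(-5, 2)**2) = -251684 + 2*(-5)**2*(-517 + (-5)**2) = -251684 + 2*25*(-517 + 25) = -251684 + 2*25*(-492) = -251684 - 24600 = -276284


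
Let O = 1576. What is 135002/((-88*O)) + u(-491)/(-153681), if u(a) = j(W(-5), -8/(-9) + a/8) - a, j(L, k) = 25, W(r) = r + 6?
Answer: -315436445/322935008 ≈ -0.97678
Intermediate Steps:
W(r) = 6 + r
u(a) = 25 - a
135002/((-88*O)) + u(-491)/(-153681) = 135002/((-88*1576)) + (25 - 1*(-491))/(-153681) = 135002/(-138688) + (25 + 491)*(-1/153681) = 135002*(-1/138688) + 516*(-1/153681) = -67501/69344 - 172/51227 = -315436445/322935008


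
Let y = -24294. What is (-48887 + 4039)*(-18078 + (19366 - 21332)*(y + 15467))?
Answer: -777476137792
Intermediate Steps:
(-48887 + 4039)*(-18078 + (19366 - 21332)*(y + 15467)) = (-48887 + 4039)*(-18078 + (19366 - 21332)*(-24294 + 15467)) = -44848*(-18078 - 1966*(-8827)) = -44848*(-18078 + 17353882) = -44848*17335804 = -777476137792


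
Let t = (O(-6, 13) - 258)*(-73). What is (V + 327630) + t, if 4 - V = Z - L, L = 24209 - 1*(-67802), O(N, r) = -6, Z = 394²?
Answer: 283681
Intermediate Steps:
Z = 155236
L = 92011 (L = 24209 + 67802 = 92011)
V = -63221 (V = 4 - (155236 - 1*92011) = 4 - (155236 - 92011) = 4 - 1*63225 = 4 - 63225 = -63221)
t = 19272 (t = (-6 - 258)*(-73) = -264*(-73) = 19272)
(V + 327630) + t = (-63221 + 327630) + 19272 = 264409 + 19272 = 283681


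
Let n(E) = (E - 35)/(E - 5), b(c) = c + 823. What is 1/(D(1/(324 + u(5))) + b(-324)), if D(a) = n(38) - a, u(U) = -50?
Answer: 3014/1504249 ≈ 0.0020037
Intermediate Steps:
b(c) = 823 + c
n(E) = (-35 + E)/(-5 + E)
D(a) = 1/11 - a (D(a) = (-35 + 38)/(-5 + 38) - a = 3/33 - a = (1/33)*3 - a = 1/11 - a)
1/(D(1/(324 + u(5))) + b(-324)) = 1/((1/11 - 1/(324 - 50)) + (823 - 324)) = 1/((1/11 - 1/274) + 499) = 1/(263/3014 + 499) = 1/(1504249/3014) = 3014/1504249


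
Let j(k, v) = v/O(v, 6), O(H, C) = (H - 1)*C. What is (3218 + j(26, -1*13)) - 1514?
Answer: 143149/84 ≈ 1704.2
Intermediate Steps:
O(H, C) = C*(-1 + H) (O(H, C) = (-1 + H)*C = C*(-1 + H))
j(k, v) = v/(-6 + 6*v) (j(k, v) = v/((6*(-1 + v))) = v/(-6 + 6*v))
(3218 + j(26, -1*13)) - 1514 = (3218 + (-1*13)/(6*(-1 - 1*13))) - 1514 = (3218 + (⅙)*(-13)/(-1 - 13)) - 1514 = (3218 + (⅙)*(-13)/(-14)) - 1514 = (3218 + (⅙)*(-13)*(-1/14)) - 1514 = (3218 + 13/84) - 1514 = 270325/84 - 1514 = 143149/84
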